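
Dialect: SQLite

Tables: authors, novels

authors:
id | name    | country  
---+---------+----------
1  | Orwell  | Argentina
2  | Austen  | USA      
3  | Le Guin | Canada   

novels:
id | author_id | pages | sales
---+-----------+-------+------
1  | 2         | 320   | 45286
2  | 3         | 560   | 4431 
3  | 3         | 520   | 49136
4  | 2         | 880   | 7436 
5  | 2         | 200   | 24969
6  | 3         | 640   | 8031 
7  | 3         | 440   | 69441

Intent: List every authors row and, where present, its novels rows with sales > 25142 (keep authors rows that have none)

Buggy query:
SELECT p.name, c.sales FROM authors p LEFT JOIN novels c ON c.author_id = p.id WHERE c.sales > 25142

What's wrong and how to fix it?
Bug: A WHERE condition on the right-hand table after LEFT JOIN drops unmatched parents

Fix: Move the right-table condition into the ON clause so unmatched parents are kept

Corrected query:
SELECT p.name, c.sales FROM authors p LEFT JOIN novels c ON c.author_id = p.id AND c.sales > 25142

Result:
name    | sales
--------+------
Orwell  | NULL 
Austen  | 45286
Le Guin | 49136
Le Guin | 69441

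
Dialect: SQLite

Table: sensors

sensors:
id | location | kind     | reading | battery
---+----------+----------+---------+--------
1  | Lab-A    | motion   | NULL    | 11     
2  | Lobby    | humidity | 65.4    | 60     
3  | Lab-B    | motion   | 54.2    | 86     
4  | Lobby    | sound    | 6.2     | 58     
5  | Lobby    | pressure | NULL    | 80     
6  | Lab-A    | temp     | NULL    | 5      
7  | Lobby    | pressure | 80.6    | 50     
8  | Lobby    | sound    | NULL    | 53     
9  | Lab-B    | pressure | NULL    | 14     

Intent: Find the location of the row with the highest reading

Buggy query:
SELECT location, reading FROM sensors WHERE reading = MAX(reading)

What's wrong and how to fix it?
Bug: WHERE is evaluated per row; an aggregate over the whole table isn't defined there

Fix: Wrap MAX in a scalar subquery so WHERE compares against a single value

Corrected query:
SELECT location, reading FROM sensors WHERE reading = (SELECT MAX(reading) FROM sensors)

Result:
location | reading
---------+--------
Lobby    | 80.6   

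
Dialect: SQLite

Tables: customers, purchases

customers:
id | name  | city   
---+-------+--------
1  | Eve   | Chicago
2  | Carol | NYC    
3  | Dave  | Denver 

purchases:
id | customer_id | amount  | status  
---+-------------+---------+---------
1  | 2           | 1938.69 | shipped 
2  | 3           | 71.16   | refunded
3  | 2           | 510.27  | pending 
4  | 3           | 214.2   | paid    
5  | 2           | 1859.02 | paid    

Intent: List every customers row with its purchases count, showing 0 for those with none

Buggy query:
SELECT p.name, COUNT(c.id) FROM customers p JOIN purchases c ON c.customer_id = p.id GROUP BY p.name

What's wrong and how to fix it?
Bug: INNER JOIN drops customers rows that have no matching purchases rows

Fix: Use LEFT JOIN so parents without children still appear (COUNT(c.id) gives 0)

Corrected query:
SELECT p.name, COUNT(c.id) FROM customers p LEFT JOIN purchases c ON c.customer_id = p.id GROUP BY p.name

Result:
name  | COUNT(c.id)
------+------------
Carol | 3          
Dave  | 2          
Eve   | 0          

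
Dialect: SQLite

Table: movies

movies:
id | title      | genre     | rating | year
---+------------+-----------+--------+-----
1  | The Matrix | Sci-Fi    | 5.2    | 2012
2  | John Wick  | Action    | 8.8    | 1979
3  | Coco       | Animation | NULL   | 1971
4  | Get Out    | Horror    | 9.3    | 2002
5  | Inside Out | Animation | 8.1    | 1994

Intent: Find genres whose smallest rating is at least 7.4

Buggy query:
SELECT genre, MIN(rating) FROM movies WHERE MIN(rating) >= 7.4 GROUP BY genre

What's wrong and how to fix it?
Bug: Aggregates like MIN are computed per group after WHERE runs

Fix: Replace WHERE with HAVING after the GROUP BY

Corrected query:
SELECT genre, MIN(rating) FROM movies GROUP BY genre HAVING MIN(rating) >= 7.4

Result:
genre     | MIN(rating)
----------+------------
Action    | 8.8        
Animation | 8.1        
Horror    | 9.3        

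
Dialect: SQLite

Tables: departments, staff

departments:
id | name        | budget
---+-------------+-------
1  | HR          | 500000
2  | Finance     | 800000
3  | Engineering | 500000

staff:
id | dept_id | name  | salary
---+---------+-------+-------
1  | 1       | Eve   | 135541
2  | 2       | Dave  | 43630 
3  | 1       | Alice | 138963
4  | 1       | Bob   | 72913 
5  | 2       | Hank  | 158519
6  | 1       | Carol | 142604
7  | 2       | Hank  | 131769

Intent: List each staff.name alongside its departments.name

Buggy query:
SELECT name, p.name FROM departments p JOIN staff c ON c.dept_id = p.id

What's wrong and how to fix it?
Bug: 'name' exists in both joined tables, so the database can't tell which one is meant

Fix: Qualify the column with its table alias (c.name)

Corrected query:
SELECT c.name, p.name FROM departments p JOIN staff c ON c.dept_id = p.id

Result:
name  | name   
------+--------
Eve   | HR     
Dave  | Finance
Alice | HR     
Bob   | HR     
Hank  | Finance
Carol | HR     
Hank  | Finance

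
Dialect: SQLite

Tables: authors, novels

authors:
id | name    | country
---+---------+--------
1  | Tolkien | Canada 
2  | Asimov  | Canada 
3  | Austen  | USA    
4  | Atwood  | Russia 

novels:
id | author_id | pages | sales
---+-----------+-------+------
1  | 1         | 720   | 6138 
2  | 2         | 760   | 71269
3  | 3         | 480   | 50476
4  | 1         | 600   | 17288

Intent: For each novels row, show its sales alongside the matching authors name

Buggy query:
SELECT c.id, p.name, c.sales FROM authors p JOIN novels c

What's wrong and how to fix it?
Bug: JOIN with no ON clause produces a cartesian product; every novels row pairs with every authors row

Fix: Specify the join condition linking the foreign key to the parent id

Corrected query:
SELECT c.id, p.name, c.sales FROM authors p JOIN novels c ON c.author_id = p.id

Result:
id | name    | sales
---+---------+------
1  | Tolkien | 6138 
2  | Asimov  | 71269
3  | Austen  | 50476
4  | Tolkien | 17288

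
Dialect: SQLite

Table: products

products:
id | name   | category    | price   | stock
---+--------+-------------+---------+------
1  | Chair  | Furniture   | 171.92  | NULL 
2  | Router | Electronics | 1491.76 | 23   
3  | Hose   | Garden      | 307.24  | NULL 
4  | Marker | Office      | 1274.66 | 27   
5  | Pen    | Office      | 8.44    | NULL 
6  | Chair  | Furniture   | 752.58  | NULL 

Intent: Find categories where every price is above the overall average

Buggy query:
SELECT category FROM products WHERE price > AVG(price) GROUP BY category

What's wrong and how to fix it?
Bug: AVG() is an aggregate; it can't sit directly in WHERE

Fix: Compute the overall average in a scalar subquery and compare each group's MIN against it in HAVING

Corrected query:
SELECT category FROM products GROUP BY category HAVING MIN(price) > (SELECT AVG(price) FROM products)

Result:
category   
-----------
Electronics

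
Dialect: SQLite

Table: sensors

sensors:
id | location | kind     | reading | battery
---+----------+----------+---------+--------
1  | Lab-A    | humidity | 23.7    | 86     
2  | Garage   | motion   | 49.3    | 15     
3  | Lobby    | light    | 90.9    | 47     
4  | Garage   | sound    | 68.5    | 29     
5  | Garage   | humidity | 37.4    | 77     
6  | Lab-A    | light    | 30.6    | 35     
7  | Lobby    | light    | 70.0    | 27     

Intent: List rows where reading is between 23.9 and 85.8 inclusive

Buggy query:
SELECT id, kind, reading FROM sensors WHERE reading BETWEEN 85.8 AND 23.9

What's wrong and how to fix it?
Bug: The bounds are reversed; BETWEEN a AND b requires a <= b to match anything

Fix: Swap the bounds so the smaller value comes first

Corrected query:
SELECT id, kind, reading FROM sensors WHERE reading BETWEEN 23.9 AND 85.8

Result:
id | kind     | reading
---+----------+--------
2  | motion   | 49.3   
4  | sound    | 68.5   
5  | humidity | 37.4   
6  | light    | 30.6   
7  | light    | 70     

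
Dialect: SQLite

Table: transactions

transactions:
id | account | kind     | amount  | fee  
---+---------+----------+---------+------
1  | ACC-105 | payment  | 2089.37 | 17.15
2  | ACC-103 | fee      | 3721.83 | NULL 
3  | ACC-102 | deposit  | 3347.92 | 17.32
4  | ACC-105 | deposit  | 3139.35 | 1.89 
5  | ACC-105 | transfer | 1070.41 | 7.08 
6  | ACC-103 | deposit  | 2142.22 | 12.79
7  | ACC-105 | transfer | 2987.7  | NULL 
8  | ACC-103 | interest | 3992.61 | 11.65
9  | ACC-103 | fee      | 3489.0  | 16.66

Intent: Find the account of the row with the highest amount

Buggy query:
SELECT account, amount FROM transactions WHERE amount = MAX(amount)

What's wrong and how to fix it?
Bug: MAX(amount) is an aggregate and cannot be used directly in WHERE

Fix: Use a subquery: WHERE amount = (SELECT MAX(amount) FROM transactions)

Corrected query:
SELECT account, amount FROM transactions WHERE amount = (SELECT MAX(amount) FROM transactions)

Result:
account | amount 
--------+--------
ACC-103 | 3992.61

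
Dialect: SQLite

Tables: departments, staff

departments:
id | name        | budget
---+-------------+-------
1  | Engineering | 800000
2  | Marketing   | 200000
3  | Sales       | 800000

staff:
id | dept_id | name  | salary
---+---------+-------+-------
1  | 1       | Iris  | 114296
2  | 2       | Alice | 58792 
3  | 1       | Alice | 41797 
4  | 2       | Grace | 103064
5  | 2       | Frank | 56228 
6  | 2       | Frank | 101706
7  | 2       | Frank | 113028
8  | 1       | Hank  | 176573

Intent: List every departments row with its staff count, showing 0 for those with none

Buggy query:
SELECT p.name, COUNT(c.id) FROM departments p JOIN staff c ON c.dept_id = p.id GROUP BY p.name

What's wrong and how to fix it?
Bug: INNER JOIN drops departments rows that have no matching staff rows

Fix: Use LEFT JOIN so parents without children still appear (COUNT(c.id) gives 0)

Corrected query:
SELECT p.name, COUNT(c.id) FROM departments p LEFT JOIN staff c ON c.dept_id = p.id GROUP BY p.name

Result:
name        | COUNT(c.id)
------------+------------
Engineering | 3          
Marketing   | 5          
Sales       | 0          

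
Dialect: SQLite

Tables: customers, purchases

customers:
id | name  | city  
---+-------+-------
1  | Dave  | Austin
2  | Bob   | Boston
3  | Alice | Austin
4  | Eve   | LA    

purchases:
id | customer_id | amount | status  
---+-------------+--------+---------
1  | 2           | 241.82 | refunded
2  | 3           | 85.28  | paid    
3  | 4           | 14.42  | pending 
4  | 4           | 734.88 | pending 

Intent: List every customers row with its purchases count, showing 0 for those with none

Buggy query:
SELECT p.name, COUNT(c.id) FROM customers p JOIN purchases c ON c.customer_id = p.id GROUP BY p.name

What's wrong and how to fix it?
Bug: INNER JOIN drops customers rows that have no matching purchases rows

Fix: Use LEFT JOIN so parents without children still appear (COUNT(c.id) gives 0)

Corrected query:
SELECT p.name, COUNT(c.id) FROM customers p LEFT JOIN purchases c ON c.customer_id = p.id GROUP BY p.name

Result:
name  | COUNT(c.id)
------+------------
Alice | 1          
Bob   | 1          
Dave  | 0          
Eve   | 2          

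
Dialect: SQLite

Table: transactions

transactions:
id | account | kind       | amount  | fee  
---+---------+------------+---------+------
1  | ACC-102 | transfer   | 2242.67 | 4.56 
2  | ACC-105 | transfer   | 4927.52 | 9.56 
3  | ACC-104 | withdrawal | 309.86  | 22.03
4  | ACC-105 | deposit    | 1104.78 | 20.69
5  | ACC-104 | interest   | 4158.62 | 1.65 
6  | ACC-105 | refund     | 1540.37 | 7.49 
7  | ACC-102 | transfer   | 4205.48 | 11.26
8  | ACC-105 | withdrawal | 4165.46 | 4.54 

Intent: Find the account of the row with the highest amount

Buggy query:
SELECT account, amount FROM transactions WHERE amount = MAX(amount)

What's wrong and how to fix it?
Bug: WHERE is evaluated per row; an aggregate over the whole table isn't defined there

Fix: Wrap MAX in a scalar subquery so WHERE compares against a single value

Corrected query:
SELECT account, amount FROM transactions WHERE amount = (SELECT MAX(amount) FROM transactions)

Result:
account | amount 
--------+--------
ACC-105 | 4927.52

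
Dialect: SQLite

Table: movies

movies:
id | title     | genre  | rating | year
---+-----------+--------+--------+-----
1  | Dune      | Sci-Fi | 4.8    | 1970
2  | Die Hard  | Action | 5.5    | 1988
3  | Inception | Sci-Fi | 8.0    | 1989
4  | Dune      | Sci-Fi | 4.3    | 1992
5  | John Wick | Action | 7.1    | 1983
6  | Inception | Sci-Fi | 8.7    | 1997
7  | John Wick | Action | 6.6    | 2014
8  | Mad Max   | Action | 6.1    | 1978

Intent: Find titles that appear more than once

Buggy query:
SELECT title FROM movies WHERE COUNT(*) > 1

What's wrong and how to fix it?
Bug: COUNT(*) is an aggregate and cannot be used in WHERE

Fix: Group first, then use HAVING for the count condition

Corrected query:
SELECT title FROM movies GROUP BY title HAVING COUNT(*) > 1

Result:
title    
---------
Dune     
Inception
John Wick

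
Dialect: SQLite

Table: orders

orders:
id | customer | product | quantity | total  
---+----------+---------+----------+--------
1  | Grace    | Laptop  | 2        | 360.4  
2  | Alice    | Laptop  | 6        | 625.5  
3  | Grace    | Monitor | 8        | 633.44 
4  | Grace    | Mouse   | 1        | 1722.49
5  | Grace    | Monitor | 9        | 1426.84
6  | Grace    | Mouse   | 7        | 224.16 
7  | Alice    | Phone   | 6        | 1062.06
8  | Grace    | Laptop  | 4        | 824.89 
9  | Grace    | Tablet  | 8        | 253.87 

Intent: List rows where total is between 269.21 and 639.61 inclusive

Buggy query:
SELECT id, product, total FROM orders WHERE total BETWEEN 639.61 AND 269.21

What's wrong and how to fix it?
Bug: The bounds are reversed; BETWEEN a AND b requires a <= b to match anything

Fix: Write BETWEEN 269.21 AND 639.61

Corrected query:
SELECT id, product, total FROM orders WHERE total BETWEEN 269.21 AND 639.61

Result:
id | product | total 
---+---------+-------
1  | Laptop  | 360.4 
2  | Laptop  | 625.5 
3  | Monitor | 633.44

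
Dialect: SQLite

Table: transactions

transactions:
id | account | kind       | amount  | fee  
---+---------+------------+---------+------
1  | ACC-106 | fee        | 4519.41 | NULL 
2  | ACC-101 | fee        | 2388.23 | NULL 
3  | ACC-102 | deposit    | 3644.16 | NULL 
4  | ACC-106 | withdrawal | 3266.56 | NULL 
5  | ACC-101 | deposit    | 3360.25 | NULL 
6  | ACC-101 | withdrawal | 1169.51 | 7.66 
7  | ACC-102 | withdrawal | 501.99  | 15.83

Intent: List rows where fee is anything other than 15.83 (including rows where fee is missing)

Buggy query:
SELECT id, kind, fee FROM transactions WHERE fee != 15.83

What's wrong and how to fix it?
Bug: 'fee != 15.83' is unknown when fee is NULL, so NULL rows are silently excluded

Fix: Add an explicit OR fee IS NULL to include the missing-value rows

Corrected query:
SELECT id, kind, fee FROM transactions WHERE fee != 15.83 OR fee IS NULL

Result:
id | kind       | fee 
---+------------+-----
1  | fee        | NULL
2  | fee        | NULL
3  | deposit    | NULL
4  | withdrawal | NULL
5  | deposit    | NULL
6  | withdrawal | 7.66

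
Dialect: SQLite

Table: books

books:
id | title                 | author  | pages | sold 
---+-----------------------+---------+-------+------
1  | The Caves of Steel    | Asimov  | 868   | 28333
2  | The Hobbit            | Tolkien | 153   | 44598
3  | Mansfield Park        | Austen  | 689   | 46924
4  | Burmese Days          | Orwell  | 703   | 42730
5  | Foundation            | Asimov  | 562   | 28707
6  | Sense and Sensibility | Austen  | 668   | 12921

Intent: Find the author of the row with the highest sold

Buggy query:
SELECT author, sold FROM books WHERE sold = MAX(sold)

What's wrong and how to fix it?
Bug: MAX(sold) is an aggregate and cannot be used directly in WHERE

Fix: Use a subquery: WHERE sold = (SELECT MAX(sold) FROM books)

Corrected query:
SELECT author, sold FROM books WHERE sold = (SELECT MAX(sold) FROM books)

Result:
author | sold 
-------+------
Austen | 46924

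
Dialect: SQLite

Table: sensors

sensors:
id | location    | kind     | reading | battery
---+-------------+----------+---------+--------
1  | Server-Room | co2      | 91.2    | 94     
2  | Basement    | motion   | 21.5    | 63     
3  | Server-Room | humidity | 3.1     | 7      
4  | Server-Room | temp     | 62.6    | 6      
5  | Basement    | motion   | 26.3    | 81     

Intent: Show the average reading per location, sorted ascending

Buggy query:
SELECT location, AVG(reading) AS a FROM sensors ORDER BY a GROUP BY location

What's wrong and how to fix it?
Bug: ORDER BY appears before GROUP BY; SQL clause order requires GROUP BY first

Fix: Reorder: SELECT … FROM … GROUP BY … ORDER BY …

Corrected query:
SELECT location, AVG(reading) AS a FROM sensors GROUP BY location ORDER BY a

Result:
location    | a   
------------+-----
Basement    | 23.9
Server-Room | 52.3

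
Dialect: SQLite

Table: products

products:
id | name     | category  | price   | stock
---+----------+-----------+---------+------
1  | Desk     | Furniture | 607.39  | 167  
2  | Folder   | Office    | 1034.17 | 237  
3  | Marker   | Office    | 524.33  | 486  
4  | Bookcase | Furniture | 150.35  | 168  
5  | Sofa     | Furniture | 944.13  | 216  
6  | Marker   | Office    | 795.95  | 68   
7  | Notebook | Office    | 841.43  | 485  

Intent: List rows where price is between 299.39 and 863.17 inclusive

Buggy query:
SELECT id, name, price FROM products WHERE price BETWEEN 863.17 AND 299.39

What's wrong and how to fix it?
Bug: The bounds are reversed; BETWEEN a AND b requires a <= b to match anything

Fix: Write BETWEEN 299.39 AND 863.17

Corrected query:
SELECT id, name, price FROM products WHERE price BETWEEN 299.39 AND 863.17

Result:
id | name     | price 
---+----------+-------
1  | Desk     | 607.39
3  | Marker   | 524.33
6  | Marker   | 795.95
7  | Notebook | 841.43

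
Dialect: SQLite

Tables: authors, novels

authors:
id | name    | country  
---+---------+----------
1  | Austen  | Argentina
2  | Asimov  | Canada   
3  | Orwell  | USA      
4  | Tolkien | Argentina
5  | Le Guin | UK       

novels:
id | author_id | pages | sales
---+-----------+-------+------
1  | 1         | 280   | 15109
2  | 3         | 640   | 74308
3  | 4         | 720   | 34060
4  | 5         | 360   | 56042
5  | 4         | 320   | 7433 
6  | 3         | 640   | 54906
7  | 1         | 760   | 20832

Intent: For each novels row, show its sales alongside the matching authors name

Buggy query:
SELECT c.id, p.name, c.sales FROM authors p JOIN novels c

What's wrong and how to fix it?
Bug: JOIN with no ON clause produces a cartesian product; every novels row pairs with every authors row

Fix: Add ON c.author_id = p.id to the JOIN

Corrected query:
SELECT c.id, p.name, c.sales FROM authors p JOIN novels c ON c.author_id = p.id

Result:
id | name    | sales
---+---------+------
1  | Austen  | 15109
2  | Orwell  | 74308
3  | Tolkien | 34060
4  | Le Guin | 56042
5  | Tolkien | 7433 
6  | Orwell  | 54906
7  | Austen  | 20832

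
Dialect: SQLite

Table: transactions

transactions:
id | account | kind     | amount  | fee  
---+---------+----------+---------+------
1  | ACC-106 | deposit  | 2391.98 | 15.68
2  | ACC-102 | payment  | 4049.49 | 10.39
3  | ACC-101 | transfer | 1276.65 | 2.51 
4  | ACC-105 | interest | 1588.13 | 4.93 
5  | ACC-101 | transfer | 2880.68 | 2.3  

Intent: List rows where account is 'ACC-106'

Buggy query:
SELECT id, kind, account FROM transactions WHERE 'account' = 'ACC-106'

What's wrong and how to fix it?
Bug: Single quotes denote string literals in SQL; the column name is being compared as a constant string

Fix: Reference the column as account without single quotes

Corrected query:
SELECT id, kind, account FROM transactions WHERE account = 'ACC-106'

Result:
id | kind    | account
---+---------+--------
1  | deposit | ACC-106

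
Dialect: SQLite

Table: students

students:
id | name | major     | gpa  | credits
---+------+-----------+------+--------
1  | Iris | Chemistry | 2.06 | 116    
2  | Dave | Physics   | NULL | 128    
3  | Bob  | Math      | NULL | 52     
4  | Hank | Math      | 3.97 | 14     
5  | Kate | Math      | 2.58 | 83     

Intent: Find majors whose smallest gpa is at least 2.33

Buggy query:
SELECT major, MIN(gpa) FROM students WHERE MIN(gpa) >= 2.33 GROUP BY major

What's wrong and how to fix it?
Bug: MIN() in WHERE is a misuse of aggregate

Fix: Use HAVING for the per-group MIN condition

Corrected query:
SELECT major, MIN(gpa) FROM students GROUP BY major HAVING MIN(gpa) >= 2.33

Result:
major | MIN(gpa)
------+---------
Math  | 2.58    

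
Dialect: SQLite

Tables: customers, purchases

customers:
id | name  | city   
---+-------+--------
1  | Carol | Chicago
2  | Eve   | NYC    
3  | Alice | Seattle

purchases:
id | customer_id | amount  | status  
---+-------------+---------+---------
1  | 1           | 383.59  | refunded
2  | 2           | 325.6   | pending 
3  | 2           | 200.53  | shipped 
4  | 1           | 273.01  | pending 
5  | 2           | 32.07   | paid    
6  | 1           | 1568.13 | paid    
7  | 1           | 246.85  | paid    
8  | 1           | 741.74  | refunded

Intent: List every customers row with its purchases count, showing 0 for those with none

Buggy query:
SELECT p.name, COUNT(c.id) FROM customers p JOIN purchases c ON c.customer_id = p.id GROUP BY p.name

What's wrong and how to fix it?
Bug: INNER JOIN drops customers rows that have no matching purchases rows

Fix: Use LEFT JOIN so parents without children still appear (COUNT(c.id) gives 0)

Corrected query:
SELECT p.name, COUNT(c.id) FROM customers p LEFT JOIN purchases c ON c.customer_id = p.id GROUP BY p.name

Result:
name  | COUNT(c.id)
------+------------
Alice | 0          
Carol | 5          
Eve   | 3          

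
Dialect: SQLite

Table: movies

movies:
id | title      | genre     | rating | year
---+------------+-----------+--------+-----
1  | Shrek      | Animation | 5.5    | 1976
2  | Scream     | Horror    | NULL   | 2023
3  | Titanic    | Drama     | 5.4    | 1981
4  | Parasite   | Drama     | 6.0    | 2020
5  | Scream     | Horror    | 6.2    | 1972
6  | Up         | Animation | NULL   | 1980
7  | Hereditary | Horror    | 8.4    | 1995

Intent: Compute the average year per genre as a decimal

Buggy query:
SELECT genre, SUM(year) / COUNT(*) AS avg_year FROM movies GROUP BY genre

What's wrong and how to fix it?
Bug: SUM(year) and COUNT(*) are both integers; the division truncates the fractional part

Fix: Cast one side to REAL so the division keeps the fractional part

Corrected query:
SELECT genre, SUM(year) * 1.0 / COUNT(*) AS avg_year FROM movies GROUP BY genre

Result:
genre     | avg_year   
----------+------------
Animation | 1978       
Drama     | 2000.5     
Horror    | 1996.666667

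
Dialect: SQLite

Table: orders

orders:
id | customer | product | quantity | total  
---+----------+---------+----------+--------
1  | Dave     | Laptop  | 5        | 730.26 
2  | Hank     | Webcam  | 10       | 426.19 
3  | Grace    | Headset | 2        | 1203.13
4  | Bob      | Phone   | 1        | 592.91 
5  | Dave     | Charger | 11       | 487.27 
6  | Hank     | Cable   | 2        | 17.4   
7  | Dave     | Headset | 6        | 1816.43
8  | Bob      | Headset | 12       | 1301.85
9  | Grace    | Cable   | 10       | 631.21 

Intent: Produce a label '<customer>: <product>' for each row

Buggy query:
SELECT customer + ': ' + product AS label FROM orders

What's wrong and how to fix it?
Bug: SQLite uses || for string concatenation; + coerces text to numbers (yielding 0)

Fix: Replace + with || to concatenate text

Corrected query:
SELECT customer || ': ' || product AS label FROM orders

Result:
label         
--------------
Dave: Laptop  
Hank: Webcam  
Grace: Headset
Bob: Phone    
Dave: Charger 
Hank: Cable   
Dave: Headset 
Bob: Headset  
Grace: Cable  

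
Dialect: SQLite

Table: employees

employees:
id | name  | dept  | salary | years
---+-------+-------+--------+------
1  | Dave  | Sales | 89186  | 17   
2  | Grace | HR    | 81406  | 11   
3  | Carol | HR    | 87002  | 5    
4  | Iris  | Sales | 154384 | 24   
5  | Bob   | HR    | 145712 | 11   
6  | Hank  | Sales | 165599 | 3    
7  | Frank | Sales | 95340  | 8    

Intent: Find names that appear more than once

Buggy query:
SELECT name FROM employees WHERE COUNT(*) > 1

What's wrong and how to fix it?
Bug: WHERE can't reference COUNT(*); aggregates are computed after WHERE

Fix: Group first, then use HAVING for the count condition

Corrected query:
SELECT name FROM employees GROUP BY name HAVING COUNT(*) > 1

Result:
(no rows)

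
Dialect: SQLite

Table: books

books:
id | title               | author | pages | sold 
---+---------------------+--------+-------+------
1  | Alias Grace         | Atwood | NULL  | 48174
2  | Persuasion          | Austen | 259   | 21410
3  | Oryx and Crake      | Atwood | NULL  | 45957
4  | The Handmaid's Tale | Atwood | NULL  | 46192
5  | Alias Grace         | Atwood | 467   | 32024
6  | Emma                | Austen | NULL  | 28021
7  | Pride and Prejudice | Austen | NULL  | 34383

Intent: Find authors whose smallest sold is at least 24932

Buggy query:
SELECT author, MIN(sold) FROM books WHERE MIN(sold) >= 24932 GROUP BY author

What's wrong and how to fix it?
Bug: MIN() in WHERE is a misuse of aggregate

Fix: Use HAVING for the per-group MIN condition

Corrected query:
SELECT author, MIN(sold) FROM books GROUP BY author HAVING MIN(sold) >= 24932

Result:
author | MIN(sold)
-------+----------
Atwood | 32024    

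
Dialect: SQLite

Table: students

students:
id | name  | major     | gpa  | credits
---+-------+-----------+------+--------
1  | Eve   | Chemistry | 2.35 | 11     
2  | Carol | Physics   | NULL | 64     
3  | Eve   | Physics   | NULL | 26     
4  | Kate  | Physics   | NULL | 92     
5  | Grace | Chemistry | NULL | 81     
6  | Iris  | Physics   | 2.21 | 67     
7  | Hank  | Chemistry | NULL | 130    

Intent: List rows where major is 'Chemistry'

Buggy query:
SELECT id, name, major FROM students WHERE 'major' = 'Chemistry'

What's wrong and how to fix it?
Bug: Single quotes denote string literals in SQL; the column name is being compared as a constant string

Fix: Reference the column as major without single quotes

Corrected query:
SELECT id, name, major FROM students WHERE major = 'Chemistry'

Result:
id | name  | major    
---+-------+----------
1  | Eve   | Chemistry
5  | Grace | Chemistry
7  | Hank  | Chemistry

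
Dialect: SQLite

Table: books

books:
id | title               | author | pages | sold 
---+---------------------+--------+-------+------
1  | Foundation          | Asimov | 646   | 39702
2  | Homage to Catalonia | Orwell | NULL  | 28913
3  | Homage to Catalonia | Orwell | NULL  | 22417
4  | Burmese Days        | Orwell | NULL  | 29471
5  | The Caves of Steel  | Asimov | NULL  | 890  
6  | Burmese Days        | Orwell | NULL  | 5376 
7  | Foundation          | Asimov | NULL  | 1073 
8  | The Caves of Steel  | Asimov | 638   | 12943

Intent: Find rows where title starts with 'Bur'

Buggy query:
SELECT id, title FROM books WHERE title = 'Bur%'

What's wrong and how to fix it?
Bug: '=' compares the literal string including the % character; pattern matching needs LIKE

Fix: Use LIKE for wildcard pattern matching

Corrected query:
SELECT id, title FROM books WHERE title LIKE 'Bur%'

Result:
id | title       
---+-------------
4  | Burmese Days
6  | Burmese Days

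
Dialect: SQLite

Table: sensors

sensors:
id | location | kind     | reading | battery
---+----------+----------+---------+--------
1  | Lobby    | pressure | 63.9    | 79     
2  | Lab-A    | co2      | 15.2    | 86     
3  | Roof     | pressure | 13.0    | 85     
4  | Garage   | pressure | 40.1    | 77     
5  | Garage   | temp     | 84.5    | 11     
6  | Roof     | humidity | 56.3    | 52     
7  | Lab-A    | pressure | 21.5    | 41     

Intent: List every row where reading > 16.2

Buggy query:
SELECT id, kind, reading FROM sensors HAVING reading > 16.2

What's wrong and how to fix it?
Bug: This is a non-aggregate query (no GROUP BY, no aggregates), so in SQLite the HAVING clause is invalid here; a row-level condition belongs in WHERE

Fix: Replace HAVING with WHERE since the condition applies to individual rows

Corrected query:
SELECT id, kind, reading FROM sensors WHERE reading > 16.2

Result:
id | kind     | reading
---+----------+--------
1  | pressure | 63.9   
4  | pressure | 40.1   
5  | temp     | 84.5   
6  | humidity | 56.3   
7  | pressure | 21.5   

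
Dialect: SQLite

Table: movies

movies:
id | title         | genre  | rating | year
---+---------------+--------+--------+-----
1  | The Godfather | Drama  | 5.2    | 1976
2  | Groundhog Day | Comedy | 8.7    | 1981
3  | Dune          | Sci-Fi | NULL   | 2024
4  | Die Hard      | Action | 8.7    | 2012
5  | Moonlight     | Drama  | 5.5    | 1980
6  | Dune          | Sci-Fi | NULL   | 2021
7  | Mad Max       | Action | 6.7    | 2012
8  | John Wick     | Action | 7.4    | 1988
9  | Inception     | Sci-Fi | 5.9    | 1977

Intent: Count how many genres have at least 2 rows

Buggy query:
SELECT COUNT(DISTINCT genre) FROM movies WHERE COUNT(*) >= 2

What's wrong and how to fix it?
Bug: WHERE filters individual rows, not groups, so a group-level COUNT is invalid there

Fix: Group first with HAVING COUNT(*) >= 2, then COUNT the resulting groups

Corrected query:
SELECT COUNT(*) FROM (SELECT genre FROM movies GROUP BY genre HAVING COUNT(*) >= 2)

Result:
COUNT(*)
--------
3       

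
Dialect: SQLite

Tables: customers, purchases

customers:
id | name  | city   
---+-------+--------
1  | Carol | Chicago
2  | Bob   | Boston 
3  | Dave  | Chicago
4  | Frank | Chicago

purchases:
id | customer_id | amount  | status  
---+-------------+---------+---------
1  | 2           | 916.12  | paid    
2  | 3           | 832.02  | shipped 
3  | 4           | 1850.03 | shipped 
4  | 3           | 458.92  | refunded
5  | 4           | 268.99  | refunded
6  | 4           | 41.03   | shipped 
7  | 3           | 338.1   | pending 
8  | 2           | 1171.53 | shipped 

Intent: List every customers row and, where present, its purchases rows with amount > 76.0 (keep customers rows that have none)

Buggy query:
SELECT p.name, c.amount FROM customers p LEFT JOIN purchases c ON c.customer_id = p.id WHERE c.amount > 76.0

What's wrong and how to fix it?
Bug: Filtering c.amount in WHERE discards the NULL rows produced by LEFT JOIN, turning it into an inner join

Fix: Move the right-table condition into the ON clause so unmatched parents are kept

Corrected query:
SELECT p.name, c.amount FROM customers p LEFT JOIN purchases c ON c.customer_id = p.id AND c.amount > 76.0

Result:
name  | amount 
------+--------
Carol | NULL   
Bob   | 916.12 
Bob   | 1171.53
Dave  | 338.1  
Dave  | 458.92 
Dave  | 832.02 
Frank | 268.99 
Frank | 1850.03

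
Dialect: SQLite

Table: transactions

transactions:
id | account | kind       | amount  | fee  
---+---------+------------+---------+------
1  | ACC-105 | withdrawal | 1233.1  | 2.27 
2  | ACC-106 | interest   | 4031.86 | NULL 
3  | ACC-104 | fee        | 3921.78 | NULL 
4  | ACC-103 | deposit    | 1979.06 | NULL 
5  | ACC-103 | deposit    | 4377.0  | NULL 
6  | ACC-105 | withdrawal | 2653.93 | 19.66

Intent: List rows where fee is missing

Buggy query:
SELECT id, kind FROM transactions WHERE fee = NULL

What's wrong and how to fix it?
Bug: Comparing to NULL with '=' never matches; NULL = NULL is unknown, not true

Fix: Replace '= NULL' with 'IS NULL'

Corrected query:
SELECT id, kind FROM transactions WHERE fee IS NULL

Result:
id | kind    
---+---------
2  | interest
3  | fee     
4  | deposit 
5  | deposit 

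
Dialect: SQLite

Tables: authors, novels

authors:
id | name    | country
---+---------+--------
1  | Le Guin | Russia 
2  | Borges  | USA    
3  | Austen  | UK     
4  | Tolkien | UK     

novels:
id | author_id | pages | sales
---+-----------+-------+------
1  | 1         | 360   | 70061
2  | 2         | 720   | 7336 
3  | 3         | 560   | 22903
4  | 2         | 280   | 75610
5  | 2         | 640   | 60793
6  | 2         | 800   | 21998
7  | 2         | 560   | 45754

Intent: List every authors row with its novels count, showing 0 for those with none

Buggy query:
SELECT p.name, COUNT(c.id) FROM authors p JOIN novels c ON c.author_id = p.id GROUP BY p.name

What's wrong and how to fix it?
Bug: An inner join excludes parents with zero children

Fix: Use LEFT JOIN so parents without children still appear (COUNT(c.id) gives 0)

Corrected query:
SELECT p.name, COUNT(c.id) FROM authors p LEFT JOIN novels c ON c.author_id = p.id GROUP BY p.name

Result:
name    | COUNT(c.id)
--------+------------
Austen  | 1          
Borges  | 5          
Le Guin | 1          
Tolkien | 0          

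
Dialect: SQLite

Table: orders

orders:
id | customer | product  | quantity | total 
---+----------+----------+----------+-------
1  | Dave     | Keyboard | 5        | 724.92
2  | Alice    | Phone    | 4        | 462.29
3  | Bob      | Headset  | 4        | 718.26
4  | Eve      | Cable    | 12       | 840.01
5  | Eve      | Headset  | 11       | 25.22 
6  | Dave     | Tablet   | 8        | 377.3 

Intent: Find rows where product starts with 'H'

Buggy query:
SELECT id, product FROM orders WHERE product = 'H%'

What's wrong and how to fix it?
Bug: '=' compares the literal string including the % character; pattern matching needs LIKE

Fix: Replace '=' with LIKE so 'H%' is treated as a pattern

Corrected query:
SELECT id, product FROM orders WHERE product LIKE 'H%'

Result:
id | product
---+--------
3  | Headset
5  | Headset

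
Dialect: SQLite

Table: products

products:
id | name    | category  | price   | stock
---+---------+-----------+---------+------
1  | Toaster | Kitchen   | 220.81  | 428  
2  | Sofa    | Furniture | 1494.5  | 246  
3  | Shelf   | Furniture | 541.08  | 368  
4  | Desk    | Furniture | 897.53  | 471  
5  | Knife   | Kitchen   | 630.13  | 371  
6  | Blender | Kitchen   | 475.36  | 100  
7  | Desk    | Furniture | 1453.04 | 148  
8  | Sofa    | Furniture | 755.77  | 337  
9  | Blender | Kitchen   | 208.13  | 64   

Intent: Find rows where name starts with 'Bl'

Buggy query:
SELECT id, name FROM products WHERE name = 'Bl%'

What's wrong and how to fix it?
Bug: Wildcards only work with LIKE; '=' treats '%' as a literal character

Fix: Use LIKE for wildcard pattern matching

Corrected query:
SELECT id, name FROM products WHERE name LIKE 'Bl%'

Result:
id | name   
---+--------
6  | Blender
9  | Blender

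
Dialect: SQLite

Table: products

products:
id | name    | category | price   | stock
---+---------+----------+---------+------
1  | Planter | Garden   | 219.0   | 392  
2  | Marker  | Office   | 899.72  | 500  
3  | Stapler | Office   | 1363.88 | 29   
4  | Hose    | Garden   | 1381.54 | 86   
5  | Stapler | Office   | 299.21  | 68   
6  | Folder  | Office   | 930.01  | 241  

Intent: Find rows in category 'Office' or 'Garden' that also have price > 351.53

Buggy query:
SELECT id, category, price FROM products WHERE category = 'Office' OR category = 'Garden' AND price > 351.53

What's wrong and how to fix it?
Bug: AND binds tighter than OR, so this parses as category = 'Office' OR (category = 'Garden' AND price > 351.53)

Fix: Group the OR with parentheses (or use IN), then AND the threshold

Corrected query:
SELECT id, category, price FROM products WHERE (category = 'Office' OR category = 'Garden') AND price > 351.53

Result:
id | category | price  
---+----------+--------
2  | Office   | 899.72 
3  | Office   | 1363.88
4  | Garden   | 1381.54
6  | Office   | 930.01 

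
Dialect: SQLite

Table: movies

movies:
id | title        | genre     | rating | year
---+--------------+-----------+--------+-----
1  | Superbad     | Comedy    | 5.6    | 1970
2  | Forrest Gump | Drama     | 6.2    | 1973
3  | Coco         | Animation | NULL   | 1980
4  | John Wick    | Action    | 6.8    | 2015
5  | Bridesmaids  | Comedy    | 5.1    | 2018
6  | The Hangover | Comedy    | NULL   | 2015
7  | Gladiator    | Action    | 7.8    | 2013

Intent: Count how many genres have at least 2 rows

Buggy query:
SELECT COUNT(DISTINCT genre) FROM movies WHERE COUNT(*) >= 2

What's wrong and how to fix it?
Bug: COUNT(*) cannot appear in WHERE; the per-group count doesn't exist yet

Fix: Use a subquery that GROUPs and filters with HAVING, then count its rows

Corrected query:
SELECT COUNT(*) FROM (SELECT genre FROM movies GROUP BY genre HAVING COUNT(*) >= 2)

Result:
COUNT(*)
--------
2       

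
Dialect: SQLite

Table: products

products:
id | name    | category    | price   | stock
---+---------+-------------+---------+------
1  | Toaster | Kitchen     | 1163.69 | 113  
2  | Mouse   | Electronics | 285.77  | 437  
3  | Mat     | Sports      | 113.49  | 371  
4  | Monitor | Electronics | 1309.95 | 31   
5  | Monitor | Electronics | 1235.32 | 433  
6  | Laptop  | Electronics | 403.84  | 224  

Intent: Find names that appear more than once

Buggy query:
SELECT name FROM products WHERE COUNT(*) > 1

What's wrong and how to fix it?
Bug: COUNT(*) is an aggregate and cannot be used in WHERE

Fix: GROUP BY name, then filter groups with HAVING COUNT(*) > 1

Corrected query:
SELECT name FROM products GROUP BY name HAVING COUNT(*) > 1

Result:
name   
-------
Monitor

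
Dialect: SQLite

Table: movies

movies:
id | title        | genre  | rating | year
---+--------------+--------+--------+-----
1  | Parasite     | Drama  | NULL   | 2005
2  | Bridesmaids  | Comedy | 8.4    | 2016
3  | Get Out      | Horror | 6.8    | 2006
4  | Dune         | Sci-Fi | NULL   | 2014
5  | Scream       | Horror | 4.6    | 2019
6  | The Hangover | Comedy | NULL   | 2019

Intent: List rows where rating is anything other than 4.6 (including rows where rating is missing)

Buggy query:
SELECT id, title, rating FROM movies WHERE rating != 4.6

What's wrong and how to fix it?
Bug: 'rating != 4.6' is unknown when rating is NULL, so NULL rows are silently excluded

Fix: Add an explicit OR rating IS NULL to include the missing-value rows

Corrected query:
SELECT id, title, rating FROM movies WHERE rating != 4.6 OR rating IS NULL

Result:
id | title        | rating
---+--------------+-------
1  | Parasite     | NULL  
2  | Bridesmaids  | 8.4   
3  | Get Out      | 6.8   
4  | Dune         | NULL  
6  | The Hangover | NULL  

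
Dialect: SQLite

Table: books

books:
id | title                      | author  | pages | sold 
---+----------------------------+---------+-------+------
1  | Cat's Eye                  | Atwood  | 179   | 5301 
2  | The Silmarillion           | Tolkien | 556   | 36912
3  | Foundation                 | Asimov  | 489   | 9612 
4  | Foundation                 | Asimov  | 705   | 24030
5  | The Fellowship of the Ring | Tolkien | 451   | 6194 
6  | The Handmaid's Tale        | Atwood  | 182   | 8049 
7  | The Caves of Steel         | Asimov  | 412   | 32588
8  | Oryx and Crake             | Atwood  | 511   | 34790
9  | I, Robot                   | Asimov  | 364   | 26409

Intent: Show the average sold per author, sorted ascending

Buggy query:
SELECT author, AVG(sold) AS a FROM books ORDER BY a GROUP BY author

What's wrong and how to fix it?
Bug: GROUP BY must precede ORDER BY

Fix: Reorder: SELECT … FROM … GROUP BY … ORDER BY …

Corrected query:
SELECT author, AVG(sold) AS a FROM books GROUP BY author ORDER BY a

Result:
author  | a           
--------+-------------
Atwood  | 16046.666667
Tolkien | 21553       
Asimov  | 23159.75    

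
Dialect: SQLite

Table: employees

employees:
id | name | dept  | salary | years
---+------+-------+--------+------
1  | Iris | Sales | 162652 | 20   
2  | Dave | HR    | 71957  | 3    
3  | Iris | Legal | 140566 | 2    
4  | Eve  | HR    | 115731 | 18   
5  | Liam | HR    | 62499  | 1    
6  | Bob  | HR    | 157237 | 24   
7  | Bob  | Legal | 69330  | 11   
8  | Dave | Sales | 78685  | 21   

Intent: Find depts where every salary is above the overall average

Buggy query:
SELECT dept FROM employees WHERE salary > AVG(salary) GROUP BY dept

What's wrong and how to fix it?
Bug: AVG() is an aggregate; it can't sit directly in WHERE

Fix: Compute the overall average in a scalar subquery and compare each group's MIN against it in HAVING

Corrected query:
SELECT dept FROM employees GROUP BY dept HAVING MIN(salary) > (SELECT AVG(salary) FROM employees)

Result:
(no rows)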